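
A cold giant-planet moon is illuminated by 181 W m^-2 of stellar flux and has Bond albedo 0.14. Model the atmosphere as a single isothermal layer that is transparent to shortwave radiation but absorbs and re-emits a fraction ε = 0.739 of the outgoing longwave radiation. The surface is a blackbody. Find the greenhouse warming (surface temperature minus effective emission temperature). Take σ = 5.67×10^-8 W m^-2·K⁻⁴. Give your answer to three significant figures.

The planet radiates to space at T_e = [S(1−α)/(4σ)]^(1/4) = 161.9 K.
The surface balance (absorbed SW + ε·downward IR = σT_s⁴) with T_a⁴ = T_s⁴/2 reduces to T_s = T_e·[2/(2−ε)]^¼ = 181.6 K.
T_s − T_e = 181.6 − 161.9 = 19.78 K.

19.8 K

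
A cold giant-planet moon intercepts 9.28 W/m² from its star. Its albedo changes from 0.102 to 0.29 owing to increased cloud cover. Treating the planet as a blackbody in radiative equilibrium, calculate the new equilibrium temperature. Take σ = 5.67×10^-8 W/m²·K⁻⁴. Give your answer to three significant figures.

With the new albedo, S(1−α₂)/4 = 1.647 W/m², so T₂ = 73.42 K.

73.4 kelvin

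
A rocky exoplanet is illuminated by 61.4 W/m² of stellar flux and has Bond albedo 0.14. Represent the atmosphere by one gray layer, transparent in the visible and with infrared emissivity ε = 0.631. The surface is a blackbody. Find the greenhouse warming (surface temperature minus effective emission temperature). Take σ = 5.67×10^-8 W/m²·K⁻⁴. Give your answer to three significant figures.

The planet radiates to space at T_e = [S(1−α)/(4σ)]^(1/4) = 123.5 K.
Surface balance with a leaky layer gives σT_s⁴ = σT_e⁴·2/(2−ε), so T_s = T_e·[2/(2−0.631)]^(1/4) = 135.8 K.
The atmosphere warms the surface by 12.28 K.

12.3 K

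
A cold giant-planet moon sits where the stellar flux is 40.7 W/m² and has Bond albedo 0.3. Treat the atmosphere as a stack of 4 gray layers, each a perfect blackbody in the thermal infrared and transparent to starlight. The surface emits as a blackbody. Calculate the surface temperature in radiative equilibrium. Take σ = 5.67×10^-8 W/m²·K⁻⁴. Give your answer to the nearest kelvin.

158 K

The effective emission temperature is T_e = [S(1−α)/(4σ)]^¼ = 105.9 K.
For an N-layer opaque stack, T_s⁴ = (N+1)T_e⁴, hence T_s = (5)^(1/4)×105.9 K = 158.3 K.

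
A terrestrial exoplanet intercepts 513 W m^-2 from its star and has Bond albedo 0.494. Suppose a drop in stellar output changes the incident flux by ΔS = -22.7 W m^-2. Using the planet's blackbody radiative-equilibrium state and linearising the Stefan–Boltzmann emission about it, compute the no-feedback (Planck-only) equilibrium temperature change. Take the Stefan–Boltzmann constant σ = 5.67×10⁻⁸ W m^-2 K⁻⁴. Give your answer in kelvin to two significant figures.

-2.0 K

The baseline emission temperature is T_e = 183.9 K.
ΔF = Δ[S(1−α)]/4 = (1−0.494)·-22.7/4 = -2.872 W m^-2.
Planck response: λ_P = 4σT_e³ = 4·5.67×10⁻⁸·(183.9)³ = 1.411 W m^-2/K.
ΔT₀ = ΔF/λ_P = -2.872/1.411 = -2.03 K.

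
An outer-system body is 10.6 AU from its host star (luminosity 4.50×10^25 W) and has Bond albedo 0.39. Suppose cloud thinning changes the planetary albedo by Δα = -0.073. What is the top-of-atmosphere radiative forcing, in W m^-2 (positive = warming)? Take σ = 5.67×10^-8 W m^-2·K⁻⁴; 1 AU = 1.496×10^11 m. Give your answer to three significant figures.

0.0260 W m^-2

d = 10.6 × 1.496×10^11 m = 1.586×10^12 m.
S = L/(4πd²) = 1.424 W m^-2.
The change in absorbed flux is Δ[S(1−α)/4] = −SΔα/4 = 0.02599 W m^-2.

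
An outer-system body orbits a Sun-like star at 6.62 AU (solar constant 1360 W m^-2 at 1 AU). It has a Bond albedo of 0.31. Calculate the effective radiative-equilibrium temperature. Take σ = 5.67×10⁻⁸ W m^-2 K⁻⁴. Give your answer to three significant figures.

98.6 K

Flux at the orbit: S = 1360/(6.62)² = 31.03 W m^-2.
The planet absorbs (1−α)S over its disc πR² and re-emits over 4πR², so the mean absorbed flux is (1−0.31)·31.03/4 = 5.353 W m^-2.
Balancing against σT⁴: T = (5.353/5.67×10⁻⁸)^(1/4) = 98.57 K.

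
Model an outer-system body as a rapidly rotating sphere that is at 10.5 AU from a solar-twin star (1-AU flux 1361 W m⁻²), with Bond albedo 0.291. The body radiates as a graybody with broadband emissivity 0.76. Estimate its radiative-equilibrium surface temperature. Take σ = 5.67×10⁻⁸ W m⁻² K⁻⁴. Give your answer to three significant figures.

By the inverse-square law, S = 1361/10.5² = 12.34 W m⁻².
Absorbed flux (global mean): S(1−α)/4 = 12.34·0.709/4 = 2.188 W m⁻².
Radiative balance εσT⁴ = 2.188 gives T = [2.188/(0.76·σ)]^(1/4) = 84.41 K.

84.4 K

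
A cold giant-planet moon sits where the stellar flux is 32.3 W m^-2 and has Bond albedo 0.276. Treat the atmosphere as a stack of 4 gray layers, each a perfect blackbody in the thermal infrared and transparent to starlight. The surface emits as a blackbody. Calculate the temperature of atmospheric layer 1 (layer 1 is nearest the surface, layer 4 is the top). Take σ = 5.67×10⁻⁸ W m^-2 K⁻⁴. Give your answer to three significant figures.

OLR = S(1−α)/4 = 5.846 W m^-2; the top layer radiates at T_e = 100.8 K.
The net upward flux σT_e⁴ is constant between every pair of levels, so T_k⁴ = (N+1−k)T_e⁴.
With k = 1: T_1 = (4+1−1)^¼·100.8 K = 142.5 K.

143 K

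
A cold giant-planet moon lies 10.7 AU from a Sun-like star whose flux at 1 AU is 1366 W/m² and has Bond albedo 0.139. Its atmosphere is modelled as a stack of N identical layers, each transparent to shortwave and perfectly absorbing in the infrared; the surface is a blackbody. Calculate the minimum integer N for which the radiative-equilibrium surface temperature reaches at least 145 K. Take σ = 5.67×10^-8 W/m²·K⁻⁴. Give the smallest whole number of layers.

9

By the inverse-square law, S = 1366/10.7² = 11.93 W/m².
Top-of-atmosphere balance: σT_e⁴ = S(1−α)/4 = 2.568 W/m² → T_e = 82.04 K.
Since T_s⁴ = (N+1)T_e⁴, we need N ≥ (T_s/T_e)⁴ − 1 = 8.760.
The minimum whole number is N = 9.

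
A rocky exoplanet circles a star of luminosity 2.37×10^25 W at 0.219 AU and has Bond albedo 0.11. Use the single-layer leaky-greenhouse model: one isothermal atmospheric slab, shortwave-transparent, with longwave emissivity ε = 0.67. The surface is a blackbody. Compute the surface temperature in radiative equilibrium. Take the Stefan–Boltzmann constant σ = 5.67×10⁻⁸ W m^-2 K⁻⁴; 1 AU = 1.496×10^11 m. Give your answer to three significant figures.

319 kelvin

d = 0.219 × 1.496×10^11 m = 3.276×10^10 m.
S = L/(4πd²) = 1757 W m^-2.
At the top of the atmosphere, σT_e⁴ = S(1−α)/4 = 390.9 W m^-2, giving T_e = 288.2 K.
For a single slab of emissivity ε, T_s⁴ = 2T_e⁴/(2−ε); thus T_s = 288.2·(1.504)^(1/4) = 319.1 K.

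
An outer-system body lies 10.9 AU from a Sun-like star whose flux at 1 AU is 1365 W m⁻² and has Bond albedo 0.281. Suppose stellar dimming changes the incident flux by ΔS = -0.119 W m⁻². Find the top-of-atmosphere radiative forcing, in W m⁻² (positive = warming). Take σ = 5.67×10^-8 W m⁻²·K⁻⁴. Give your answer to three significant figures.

Flux at the orbit: S = 1365/(10.9)² = 11.49 W m⁻².
Only a fraction (1−α) is absorbed and it's spread over 4πR², so ΔF = (1−α)ΔS/4 = -0.02139 W m⁻².

-0.0214 W m⁻²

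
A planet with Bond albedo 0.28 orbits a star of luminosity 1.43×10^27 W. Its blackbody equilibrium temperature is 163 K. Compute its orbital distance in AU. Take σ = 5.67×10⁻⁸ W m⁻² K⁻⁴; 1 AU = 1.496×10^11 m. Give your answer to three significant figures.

Required flux: S = 4σT⁴/(1−α) = 222.4 W m⁻².
S = L/(4πd²) → d = √(L/4πS) = √(1.43×10^27/(4π·222.4)) = 7.154×10^11 m = 4.782 AU.

4.78 AU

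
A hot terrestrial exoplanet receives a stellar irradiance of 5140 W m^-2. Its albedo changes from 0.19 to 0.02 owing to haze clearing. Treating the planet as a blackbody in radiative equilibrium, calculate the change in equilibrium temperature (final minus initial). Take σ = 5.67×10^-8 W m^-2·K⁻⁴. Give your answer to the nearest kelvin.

With α = 0.19, T₁ = 368.1 K.
Final:   T₂ = [S(1−0.02)/(4σ)]^(1/4) = 386.0 K.
Change: 386.0 − 368.1 = 17.96 K.

18 K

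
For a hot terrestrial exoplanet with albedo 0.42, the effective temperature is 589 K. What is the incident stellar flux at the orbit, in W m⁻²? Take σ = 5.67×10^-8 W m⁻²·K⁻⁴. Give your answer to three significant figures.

From S(1−α)/4 = σT⁴: S = 4σT⁴/(1−α).
The emitted flux is σT⁴ = 6824 W m⁻².
S = 4·6824/0.58 = 47060 W m⁻².

47100 W m⁻²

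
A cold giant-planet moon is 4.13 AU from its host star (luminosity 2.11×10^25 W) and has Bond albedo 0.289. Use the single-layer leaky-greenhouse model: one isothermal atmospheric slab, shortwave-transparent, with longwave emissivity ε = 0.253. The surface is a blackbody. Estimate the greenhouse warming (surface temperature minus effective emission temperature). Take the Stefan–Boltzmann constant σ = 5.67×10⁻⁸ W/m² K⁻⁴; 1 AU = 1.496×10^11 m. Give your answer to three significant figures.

2.10 K

Orbital distance: d = 4.13 AU = 6.178×10^11 m.
S = L/(4πd²) = 4.399 W/m².
Effective emission temperature (TOA balance): σT_e⁴ = S(1−α)/4 = 0.7818 W/m² → T_e = 60.94 K.
The surface balance (absorbed SW + ε·downward IR = σT_s⁴) with T_a⁴ = T_s⁴/2 reduces to T_s = T_e·[2/(2−ε)]^¼ = 63.03 K.
The atmosphere warms the surface by 2.096 K.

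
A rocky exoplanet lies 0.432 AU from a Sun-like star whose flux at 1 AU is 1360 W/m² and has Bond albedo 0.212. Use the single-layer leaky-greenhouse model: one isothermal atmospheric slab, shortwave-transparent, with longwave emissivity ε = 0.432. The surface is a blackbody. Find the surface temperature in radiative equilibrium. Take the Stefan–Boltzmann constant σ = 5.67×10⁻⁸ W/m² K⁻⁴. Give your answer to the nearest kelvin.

Irradiance scales as 1/d², so S = 1360 W/m² × (1/0.432)² = 7287 W/m².
The planet radiates to space at T_e = [S(1−α)/(4σ)]^(1/4) = 398.9 K.
Surface balance with a leaky layer gives σT_s⁴ = σT_e⁴·2/(2−ε), so T_s = T_e·[2/(2−0.432)]^(1/4) = 423.9 K.

424 K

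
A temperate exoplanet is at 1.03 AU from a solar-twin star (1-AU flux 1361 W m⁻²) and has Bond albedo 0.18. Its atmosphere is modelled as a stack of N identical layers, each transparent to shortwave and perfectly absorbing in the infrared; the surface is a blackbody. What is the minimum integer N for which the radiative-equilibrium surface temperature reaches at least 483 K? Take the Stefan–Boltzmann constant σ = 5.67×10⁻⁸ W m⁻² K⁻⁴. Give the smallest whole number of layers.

11

By the inverse-square law, S = 1361/1.03² = 1283 W m⁻².
Top-of-atmosphere balance: σT_e⁴ = S(1−α)/4 = 263.0 W m⁻² → T_e = 261.0 K.
T_s = (N+1)^(1/4)·T_e ≥ 483 K requires N+1 ≥ (T_s/T_e)⁴ = (483/261.0)⁴ = 11.734.
The minimum whole number is N = 11.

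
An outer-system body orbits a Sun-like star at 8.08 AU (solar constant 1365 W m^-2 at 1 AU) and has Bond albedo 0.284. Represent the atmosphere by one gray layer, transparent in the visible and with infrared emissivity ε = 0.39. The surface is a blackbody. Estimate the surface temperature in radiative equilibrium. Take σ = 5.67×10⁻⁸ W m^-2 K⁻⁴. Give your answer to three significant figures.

By the inverse-square law, S = 1365/8.08² = 20.91 W m^-2.
The planet radiates to space at T_e = [S(1−α)/(4σ)]^(1/4) = 90.14 K.
For a single slab of emissivity ε, T_s⁴ = 2T_e⁴/(2−ε); thus T_s = 90.14·(1.242)^(1/4) = 95.16 K.

95.2 K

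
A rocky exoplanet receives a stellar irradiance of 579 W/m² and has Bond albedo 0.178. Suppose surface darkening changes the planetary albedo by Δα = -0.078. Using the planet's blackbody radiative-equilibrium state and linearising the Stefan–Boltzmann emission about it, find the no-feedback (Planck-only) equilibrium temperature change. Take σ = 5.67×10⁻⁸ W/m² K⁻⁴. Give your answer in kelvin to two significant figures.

5.1 kelvin

Reference equilibrium: T_e = [S(1−α)/(4σ)]^(1/4) = 214.0 K.
The change in absorbed flux is Δ[S(1−α)/4] = −SΔα/4 = 11.29 W/m².
Planck response: λ_P = 4σT_e³ = 4·5.67×10⁻⁸·(214.0)³ = 2.224 W/m²/K.
ΔT₀ = ΔF/λ_P = 11.29/2.224 = 5.08 K.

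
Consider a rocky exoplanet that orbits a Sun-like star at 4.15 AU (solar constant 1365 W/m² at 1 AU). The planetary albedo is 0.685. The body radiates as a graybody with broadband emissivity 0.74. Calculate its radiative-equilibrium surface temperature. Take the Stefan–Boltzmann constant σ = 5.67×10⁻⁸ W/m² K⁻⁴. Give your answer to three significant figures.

Irradiance scales as 1/d², so S = 1365 W/m² × (1/4.15)² = 79.26 W/m².
The planet absorbs (1−α)S over its disc πR² and re-emits over 4πR², so the mean absorbed flux is (1−0.685)·79.26/4 = 6.241 W/m².
Equating to εσT⁴ with ε = 0.74: T = (6.241/0.74σ)^(1/4) = 110.4 K.

110 kelvin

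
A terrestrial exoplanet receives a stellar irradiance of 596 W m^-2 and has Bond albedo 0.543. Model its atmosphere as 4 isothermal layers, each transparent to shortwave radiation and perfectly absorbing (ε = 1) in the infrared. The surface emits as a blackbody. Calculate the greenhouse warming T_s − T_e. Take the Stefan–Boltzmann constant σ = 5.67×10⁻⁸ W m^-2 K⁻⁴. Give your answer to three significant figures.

OLR = S(1−α)/4 = 68.09 W m^-2; the top layer radiates at T_e = 186.2 K.
T_s = (N+1)^(1/4)·T_e = 278.4 K.
So the greenhouse effect raises the surface by 278.4 − 186.2 = 92.21 K.

92.2 K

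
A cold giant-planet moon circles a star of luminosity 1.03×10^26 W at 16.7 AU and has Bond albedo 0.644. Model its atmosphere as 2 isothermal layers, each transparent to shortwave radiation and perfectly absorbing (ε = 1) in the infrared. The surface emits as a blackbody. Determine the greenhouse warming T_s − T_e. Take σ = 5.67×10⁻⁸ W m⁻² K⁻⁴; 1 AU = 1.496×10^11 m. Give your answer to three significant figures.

12.0 kelvin

Orbital distance: d = 16.7 AU = 2.498×10^12 m.
S = L/(4πd²) = 1.313 W m⁻².
Top-of-atmosphere balance: σT_e⁴ = S(1−α)/4 = 0.1169 W m⁻² → T_e = 37.89 K.
T_s = (N+1)^(1/4)·T_e = 49.87 K.
Warming: T_s − T_e = 11.98 K.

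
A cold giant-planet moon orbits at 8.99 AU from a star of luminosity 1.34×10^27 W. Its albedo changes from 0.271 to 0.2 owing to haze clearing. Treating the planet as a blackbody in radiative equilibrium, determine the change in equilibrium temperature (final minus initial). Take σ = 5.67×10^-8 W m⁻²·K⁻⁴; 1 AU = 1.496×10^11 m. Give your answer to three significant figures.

2.76 kelvin

d = 8.99 × 1.496×10^11 m = 1.345×10^12 m.
S = L/(4πd²) = 58.95 W m⁻².
Initial: T₁ = [S(1−0.271)/(4σ)]^(1/4) = 117.3 K.
After:  T₂ = [58.95·0.8/(4σ)]^(1/4) = 120.1 K.
Change: 120.1 − 117.3 = 2.758 K.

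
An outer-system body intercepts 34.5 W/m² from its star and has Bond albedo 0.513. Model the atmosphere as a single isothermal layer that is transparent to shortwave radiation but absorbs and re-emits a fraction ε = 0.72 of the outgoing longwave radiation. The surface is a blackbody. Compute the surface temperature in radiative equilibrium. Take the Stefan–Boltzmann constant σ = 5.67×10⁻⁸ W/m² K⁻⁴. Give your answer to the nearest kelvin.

104 kelvin

Effective emission temperature (TOA balance): σT_e⁴ = S(1−α)/4 = 4.200 W/m² → T_e = 92.77 K.
Surface balance with a leaky layer gives σT_s⁴ = σT_e⁴·2/(2−ε), so T_s = T_e·[2/(2−0.72)]^(1/4) = 103.7 K.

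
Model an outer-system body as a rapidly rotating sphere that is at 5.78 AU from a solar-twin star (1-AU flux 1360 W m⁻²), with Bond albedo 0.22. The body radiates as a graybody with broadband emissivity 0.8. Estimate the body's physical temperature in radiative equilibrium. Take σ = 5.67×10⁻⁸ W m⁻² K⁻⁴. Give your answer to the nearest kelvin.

Irradiance scales as 1/d², so S = 1360 W m⁻² × (1/5.78)² = 40.71 W m⁻².
Absorbed flux (global mean): S(1−α)/4 = 40.71·0.78/4 = 7.938 W m⁻².
Equating to εσT⁴ with ε = 0.8: T = (7.938/0.8σ)^(1/4) = 115.0 K.

115 K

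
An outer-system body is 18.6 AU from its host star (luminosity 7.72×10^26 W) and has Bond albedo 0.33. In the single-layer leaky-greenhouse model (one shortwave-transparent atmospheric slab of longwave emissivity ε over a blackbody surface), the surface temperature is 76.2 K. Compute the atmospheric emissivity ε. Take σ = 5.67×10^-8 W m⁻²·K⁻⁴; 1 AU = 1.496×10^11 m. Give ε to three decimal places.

0.610

d = 18.6 × 1.496×10^11 m = 2.783×10^12 m.
Flux at the orbit: S = L/(4πd²) = 7.72×10^26/(4π·(2.78×10^12)²) = 7.934 W m⁻².
Effective temperature: T_e = [S(1−α)/(4σ)]^(1/4) = 69.58 K.
Inverting T_s⁴ = 2T_e⁴/(2−ε): (T_e/T_s)⁴ = 0.6952, so ε = 2(1 − 0.6952) = 0.6095.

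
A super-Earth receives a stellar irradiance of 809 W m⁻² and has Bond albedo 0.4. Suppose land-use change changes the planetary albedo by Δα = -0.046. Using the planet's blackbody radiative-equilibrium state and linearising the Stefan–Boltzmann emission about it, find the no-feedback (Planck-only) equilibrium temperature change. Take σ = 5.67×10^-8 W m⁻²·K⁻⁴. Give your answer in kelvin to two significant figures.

4.1 kelvin

Unperturbed T_e = [809.0·(1−0.4)/(4σ)]^¼ = 215.1 K.
TOA radiative forcing: ΔF = −S·Δα/4 = −809.0·(-0.046)/4 = 9.303 W m⁻².
Linearising σT⁴ gives d(σT⁴)/dT = 4σT_e³ = 2.257 W m⁻² per K.
So ΔT₀ = 9.303/2.257 = 4.12 K.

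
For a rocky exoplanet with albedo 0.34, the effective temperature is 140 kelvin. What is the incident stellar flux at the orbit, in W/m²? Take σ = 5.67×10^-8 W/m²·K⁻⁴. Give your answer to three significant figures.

From S(1−α)/4 = σT⁴: S = 4σT⁴/(1−α).
The emitted flux is σT⁴ = 21.78 W/m².
S = 4·21.78/0.66 = 132.0 W/m².

132 W/m²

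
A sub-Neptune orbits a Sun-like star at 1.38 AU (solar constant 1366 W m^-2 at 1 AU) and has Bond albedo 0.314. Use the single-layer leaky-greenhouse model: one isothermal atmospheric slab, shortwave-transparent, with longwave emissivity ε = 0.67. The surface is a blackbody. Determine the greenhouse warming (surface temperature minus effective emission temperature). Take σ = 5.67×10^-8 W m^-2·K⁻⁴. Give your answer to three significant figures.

23.2 K

By the inverse-square law, S = 1366/1.38² = 717.3 W m^-2.
At the top of the atmosphere, σT_e⁴ = S(1−α)/4 = 123.0 W m^-2, giving T_e = 215.8 K.
Surface balance with a leaky layer gives σT_s⁴ = σT_e⁴·2/(2−ε), so T_s = T_e·[2/(2−0.67)]^(1/4) = 239.0 K.
The atmosphere warms the surface by 23.17 K.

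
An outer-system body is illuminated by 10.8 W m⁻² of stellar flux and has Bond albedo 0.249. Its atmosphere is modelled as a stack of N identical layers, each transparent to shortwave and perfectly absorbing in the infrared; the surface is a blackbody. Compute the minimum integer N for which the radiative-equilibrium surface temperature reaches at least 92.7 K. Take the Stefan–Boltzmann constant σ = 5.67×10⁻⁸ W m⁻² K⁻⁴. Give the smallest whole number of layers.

OLR = S(1−α)/4 = 2.028 W m⁻²; the top layer radiates at T_e = 77.33 K.
Need (N+1)T_e⁴ ≥ T_s⁴, i.e. N+1 ≥ (92.7/77.33)⁴ = 2.065.
Rounding up, N = 2.

2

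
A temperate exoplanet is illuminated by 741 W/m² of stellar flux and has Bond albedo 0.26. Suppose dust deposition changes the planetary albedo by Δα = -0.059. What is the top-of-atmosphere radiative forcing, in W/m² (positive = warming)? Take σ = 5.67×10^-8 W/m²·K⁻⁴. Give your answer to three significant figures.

ΔF = −(S/4)Δα = −(741.0/4)×(-0.059) = 10.93 W/m².

10.9 W/m²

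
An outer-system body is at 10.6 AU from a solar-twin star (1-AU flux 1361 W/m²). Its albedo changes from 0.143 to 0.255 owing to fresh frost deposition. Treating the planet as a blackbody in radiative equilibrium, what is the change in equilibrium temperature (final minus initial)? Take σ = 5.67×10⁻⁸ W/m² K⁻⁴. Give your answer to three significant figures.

By the inverse-square law, S = 1361/10.6² = 12.11 W/m².
Initial: T₁ = [S(1−0.143)/(4σ)]^(1/4) = 82.25 K.
Final:   T₂ = [S(1−0.255)/(4σ)]^(1/4) = 79.42 K.
ΔT = T₂ − T₁ = -2.830 K.

-2.83 kelvin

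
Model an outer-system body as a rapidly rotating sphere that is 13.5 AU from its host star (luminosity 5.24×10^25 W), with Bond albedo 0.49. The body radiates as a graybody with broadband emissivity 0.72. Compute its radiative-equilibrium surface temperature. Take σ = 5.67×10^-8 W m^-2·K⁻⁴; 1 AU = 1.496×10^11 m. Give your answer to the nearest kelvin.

Orbital distance: d = 13.5 AU = 2.020×10^12 m.
Spreading L over a sphere of radius d: S = 5.24×10^25/(4π·2.02×10^12²) = 1.022 W m^-2.
Averaging over the sphere, the absorbed flux is S(1−α)/4 = 0.1303 W m^-2.
Equating to εσT⁴ with ε = 0.72: T = (0.1303/0.72σ)^(1/4) = 42.27 K.

42 kelvin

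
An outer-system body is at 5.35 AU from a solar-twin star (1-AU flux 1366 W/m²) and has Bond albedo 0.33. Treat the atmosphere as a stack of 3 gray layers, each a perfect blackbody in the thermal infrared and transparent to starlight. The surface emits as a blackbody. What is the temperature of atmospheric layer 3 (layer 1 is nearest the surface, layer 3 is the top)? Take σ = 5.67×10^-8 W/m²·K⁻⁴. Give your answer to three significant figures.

Flux at the orbit: S = 1366/(5.35)² = 47.72 W/m².
OLR = S(1−α)/4 = 7.994 W/m²; the top layer radiates at T_e = 109.0 K.
Each opaque layer satisfies 2T_j⁴ = T_{j−1}⁴ + T_{j+1}⁴, giving T_k⁴ = (N+1−k)T_e⁴.
T_3 = (1)^(1/4)·109.0 = 109.0 K.

109 K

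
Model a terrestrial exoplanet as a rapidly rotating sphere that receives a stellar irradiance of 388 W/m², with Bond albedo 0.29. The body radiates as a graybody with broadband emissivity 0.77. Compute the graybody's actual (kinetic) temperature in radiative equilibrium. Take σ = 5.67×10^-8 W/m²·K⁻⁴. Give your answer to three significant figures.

199 K

The planet absorbs (1−α)S over its disc πR² and re-emits over 4πR², so the mean absorbed flux is (1−0.29)·388.0/4 = 68.87 W/m².
Radiative balance εσT⁴ = 68.87 gives T = [68.87/(0.77·σ)]^(1/4) = 199.3 K.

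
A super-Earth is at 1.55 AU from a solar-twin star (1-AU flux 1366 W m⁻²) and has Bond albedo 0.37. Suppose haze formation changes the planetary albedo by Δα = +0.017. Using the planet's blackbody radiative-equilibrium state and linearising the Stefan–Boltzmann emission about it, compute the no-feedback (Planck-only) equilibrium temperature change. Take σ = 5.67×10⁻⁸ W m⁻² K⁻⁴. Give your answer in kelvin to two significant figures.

-1.3 kelvin

By the inverse-square law, S = 1366/1.55² = 568.6 W m⁻².
Unperturbed T_e = [568.6·(1−0.37)/(4σ)]^¼ = 199.4 K.
The change in absorbed flux is Δ[S(1−α)/4] = −SΔα/4 = -2.416 W m⁻².
The Planck feedback parameter is 4σT_e³ = 1.797 W m⁻²/K.
Hence the no-feedback warming is ΔF/(4σT_e³) = -1.34 K.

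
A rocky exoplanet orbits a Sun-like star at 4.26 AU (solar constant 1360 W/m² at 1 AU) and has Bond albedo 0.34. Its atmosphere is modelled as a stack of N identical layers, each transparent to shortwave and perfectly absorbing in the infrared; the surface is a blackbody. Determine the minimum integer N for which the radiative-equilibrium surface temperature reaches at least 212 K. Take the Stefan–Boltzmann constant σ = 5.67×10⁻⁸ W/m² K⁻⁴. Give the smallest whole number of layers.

Irradiance scales as 1/d², so S = 1360 W/m² × (1/4.26)² = 74.94 W/m².
OLR = S(1−α)/4 = 12.37 W/m²; the top layer radiates at T_e = 121.5 K.
T_s = (N+1)^(1/4)·T_e ≥ 212 K requires N+1 ≥ (T_s/T_e)⁴ = (212/121.5)⁴ = 9.262.
So N ≥ 8.262; the smallest integer is N = 9.

9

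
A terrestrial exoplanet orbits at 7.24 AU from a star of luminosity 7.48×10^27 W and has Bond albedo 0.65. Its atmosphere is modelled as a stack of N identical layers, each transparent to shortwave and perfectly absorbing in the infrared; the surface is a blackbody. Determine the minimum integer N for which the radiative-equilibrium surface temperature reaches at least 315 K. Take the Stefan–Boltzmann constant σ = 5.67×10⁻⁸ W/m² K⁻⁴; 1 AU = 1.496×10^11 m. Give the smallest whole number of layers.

12

d = 7.24 × 1.496×10^11 m = 1.083×10^12 m.
Flux at the orbit: S = L/(4πd²) = 7.48×10^27/(4π·(1.08×10^12)²) = 507.4 W/m².
OLR = S(1−α)/4 = 44.40 W/m²; the top layer radiates at T_e = 167.3 K.
Since T_s⁴ = (N+1)T_e⁴, we need N ≥ (T_s/T_e)⁴ − 1 = 11.574.
Rounding up, N = 12.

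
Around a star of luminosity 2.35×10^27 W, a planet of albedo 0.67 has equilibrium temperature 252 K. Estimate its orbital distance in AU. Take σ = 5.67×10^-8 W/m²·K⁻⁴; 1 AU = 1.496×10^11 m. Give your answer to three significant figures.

Required flux: S = 4σT⁴/(1−α) = 2772 W/m².
S = L/(4πd²) → d = √(L/4πS) = √(2.35×10^27/(4π·2772)) = 2.598×10^11 m = 1.736 AU.

1.74 AU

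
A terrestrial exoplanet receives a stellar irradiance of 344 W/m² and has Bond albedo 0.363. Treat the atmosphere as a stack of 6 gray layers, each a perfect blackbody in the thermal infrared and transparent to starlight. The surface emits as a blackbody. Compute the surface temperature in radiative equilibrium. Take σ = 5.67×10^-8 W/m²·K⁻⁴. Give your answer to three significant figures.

The effective emission temperature is T_e = [S(1−α)/(4σ)]^¼ = 176.3 K.
With N = 6 opaque layers, T_s = (N+1)^(1/4)·T_e = 7^(1/4)·176.3 = 286.8 K.

287 K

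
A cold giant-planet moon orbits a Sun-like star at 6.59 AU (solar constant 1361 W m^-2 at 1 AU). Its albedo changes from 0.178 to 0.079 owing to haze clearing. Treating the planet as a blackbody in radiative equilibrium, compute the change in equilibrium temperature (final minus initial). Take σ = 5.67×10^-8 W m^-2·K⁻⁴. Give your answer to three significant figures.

2.98 kelvin

By the inverse-square law, S = 1361/6.59² = 31.34 W m^-2.
Initial: T₁ = [S(1−0.178)/(4σ)]^(1/4) = 103.2 K.
With α = 0.079, T₂ = 106.2 K.
ΔT = T₂ − T₁ = 2.977 K.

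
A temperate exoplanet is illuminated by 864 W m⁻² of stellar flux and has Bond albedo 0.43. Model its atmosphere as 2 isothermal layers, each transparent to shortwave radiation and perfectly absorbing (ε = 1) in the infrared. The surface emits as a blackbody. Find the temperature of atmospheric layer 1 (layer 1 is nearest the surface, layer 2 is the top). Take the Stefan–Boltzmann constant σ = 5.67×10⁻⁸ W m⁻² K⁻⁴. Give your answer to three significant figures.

The effective emission temperature is T_e = [S(1−α)/(4σ)]^¼ = 215.9 K.
Each opaque layer satisfies 2T_j⁴ = T_{j−1}⁴ + T_{j+1}⁴, giving T_k⁴ = (N+1−k)T_e⁴.
With k = 1: T_1 = (2+1−1)^¼·215.9 K = 256.7 K.

257 kelvin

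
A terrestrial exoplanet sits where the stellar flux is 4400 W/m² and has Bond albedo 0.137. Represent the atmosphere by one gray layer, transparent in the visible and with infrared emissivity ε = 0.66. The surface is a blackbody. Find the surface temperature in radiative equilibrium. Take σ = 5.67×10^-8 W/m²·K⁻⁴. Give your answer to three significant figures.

398 K

The planet radiates to space at T_e = [S(1−α)/(4σ)]^(1/4) = 359.7 K.
The surface balance (absorbed SW + ε·downward IR = σT_s⁴) with T_a⁴ = T_s⁴/2 reduces to T_s = T_e·[2/(2−ε)]^¼ = 397.6 K.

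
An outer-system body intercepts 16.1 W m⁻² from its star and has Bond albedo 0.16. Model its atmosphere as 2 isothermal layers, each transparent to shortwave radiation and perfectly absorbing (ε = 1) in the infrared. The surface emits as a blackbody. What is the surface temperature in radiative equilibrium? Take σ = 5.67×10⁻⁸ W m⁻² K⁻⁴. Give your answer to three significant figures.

116 kelvin

OLR = S(1−α)/4 = 3.381 W m⁻²; the top layer radiates at T_e = 87.88 K.
With N = 2 opaque layers, T_s = (N+1)^(1/4)·T_e = 3^(1/4)·87.88 = 115.7 K.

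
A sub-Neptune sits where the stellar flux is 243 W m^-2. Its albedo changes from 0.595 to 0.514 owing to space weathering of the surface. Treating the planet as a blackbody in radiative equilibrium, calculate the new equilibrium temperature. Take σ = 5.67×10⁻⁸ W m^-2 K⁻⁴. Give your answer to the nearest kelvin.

With the new albedo, S(1−α₂)/4 = 29.52 W m^-2, so T₂ = 151.1 K.

151 kelvin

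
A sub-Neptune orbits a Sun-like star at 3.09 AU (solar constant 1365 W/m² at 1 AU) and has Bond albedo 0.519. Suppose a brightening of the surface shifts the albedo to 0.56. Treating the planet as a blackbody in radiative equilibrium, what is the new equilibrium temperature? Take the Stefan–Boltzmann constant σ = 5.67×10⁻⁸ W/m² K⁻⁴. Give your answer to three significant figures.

By the inverse-square law, S = 1365/3.09² = 143.0 W/m².
With the new albedo, S(1−α₂)/4 = 15.73 W/m², so T₂ = 129.0 K.

129 K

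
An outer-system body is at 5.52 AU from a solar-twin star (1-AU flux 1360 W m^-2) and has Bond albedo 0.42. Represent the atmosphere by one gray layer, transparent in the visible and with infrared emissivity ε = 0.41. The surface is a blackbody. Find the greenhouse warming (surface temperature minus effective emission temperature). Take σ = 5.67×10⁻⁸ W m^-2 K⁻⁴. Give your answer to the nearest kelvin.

6 K

Flux at the orbit: S = 1360/(5.52)² = 44.63 W m^-2.
At the top of the atmosphere, σT_e⁴ = S(1−α)/4 = 6.472 W m^-2, giving T_e = 103.4 K.
Surface balance with a leaky layer gives σT_s⁴ = σT_e⁴·2/(2−ε), so T_s = T_e·[2/(2−0.41)]^(1/4) = 109.5 K.
Greenhouse warming: T_s − T_e = 6.101 K.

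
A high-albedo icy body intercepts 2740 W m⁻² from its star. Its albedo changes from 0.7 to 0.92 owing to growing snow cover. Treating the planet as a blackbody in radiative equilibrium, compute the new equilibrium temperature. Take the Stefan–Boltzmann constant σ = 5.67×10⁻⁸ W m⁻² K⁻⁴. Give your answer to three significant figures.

T₂ = [S(1−α₂)/(4σ)]^(1/4) = [2740·0.08/(4σ)]^(1/4) = 176.3 K.

176 K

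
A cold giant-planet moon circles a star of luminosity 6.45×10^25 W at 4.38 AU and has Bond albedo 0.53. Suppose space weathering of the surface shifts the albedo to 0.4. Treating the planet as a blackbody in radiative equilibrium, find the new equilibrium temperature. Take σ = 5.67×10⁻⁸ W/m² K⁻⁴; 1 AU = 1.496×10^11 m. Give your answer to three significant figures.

75.0 kelvin

d = 4.38 × 1.496×10^11 m = 6.552×10^11 m.
Spreading L over a sphere of radius d: S = 6.45×10^25/(4π·6.55×10^11²) = 11.95 W/m².
T₂ = [S(1−α₂)/(4σ)]^(1/4) = [11.95·0.6/(4σ)]^(1/4) = 74.99 K.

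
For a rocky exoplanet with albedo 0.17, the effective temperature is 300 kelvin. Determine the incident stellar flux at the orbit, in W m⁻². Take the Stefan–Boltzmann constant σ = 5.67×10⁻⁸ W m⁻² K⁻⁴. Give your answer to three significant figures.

2210 W m⁻²

Invert the energy balance for S: S = 4σT⁴/(1−α).
The emitted flux is σT⁴ = 459.3 W m⁻².
S = 4·459.3/0.83 = 2213 W m⁻².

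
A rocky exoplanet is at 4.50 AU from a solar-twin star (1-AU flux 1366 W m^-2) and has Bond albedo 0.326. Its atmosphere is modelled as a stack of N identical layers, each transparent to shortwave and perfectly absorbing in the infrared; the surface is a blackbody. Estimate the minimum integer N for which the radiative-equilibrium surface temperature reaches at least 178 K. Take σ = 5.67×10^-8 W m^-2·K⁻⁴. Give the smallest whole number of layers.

By the inverse-square law, S = 1366/4.50² = 67.46 W m^-2.
OLR = S(1−α)/4 = 11.37 W m^-2; the top layer radiates at T_e = 119.0 K.
Need (N+1)T_e⁴ ≥ T_s⁴, i.e. N+1 ≥ (178/119.0)⁴ = 5.008.
So N ≥ 4.008; the smallest integer is N = 5.

5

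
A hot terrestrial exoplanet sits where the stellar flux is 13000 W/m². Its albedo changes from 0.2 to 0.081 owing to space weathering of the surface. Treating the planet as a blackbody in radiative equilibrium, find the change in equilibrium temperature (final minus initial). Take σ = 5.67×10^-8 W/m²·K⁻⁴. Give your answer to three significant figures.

With α = 0.2, T₁ = 462.8 K.
After:  T₂ = [13000·0.919/(4σ)]^(1/4) = 479.1 K.
ΔT = T₂ − T₁ = 16.32 K.

16.3 K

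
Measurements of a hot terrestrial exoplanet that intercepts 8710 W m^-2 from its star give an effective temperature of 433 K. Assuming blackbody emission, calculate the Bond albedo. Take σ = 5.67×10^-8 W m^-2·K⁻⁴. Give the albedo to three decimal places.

From σT⁴ = S(1−α)/4 we invert for α: 1−α = 4σT⁴/S.
σT⁴ = 1993 W m^-2, so 4σT⁴ = 7973 W m^-2.
Hence α = 1 − 7973/8710 = 0.0847.

0.085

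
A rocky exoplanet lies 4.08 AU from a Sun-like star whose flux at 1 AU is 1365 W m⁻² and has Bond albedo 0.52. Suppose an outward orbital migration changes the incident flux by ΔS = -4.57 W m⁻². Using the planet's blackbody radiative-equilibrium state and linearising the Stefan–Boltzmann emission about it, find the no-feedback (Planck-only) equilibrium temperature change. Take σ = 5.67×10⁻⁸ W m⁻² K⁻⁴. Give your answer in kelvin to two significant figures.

-1.6 K

Irradiance scales as 1/d², so S = 1365 W m⁻² × (1/4.08)² = 82.00 W m⁻².
The baseline emission temperature is T_e = 114.8 K.
ΔF = Δ[S(1−α)]/4 = (1−0.52)·-4.57/4 = -0.5484 W m⁻².
Planck response: λ_P = 4σT_e³ = 4·5.67×10⁻⁸·(114.8)³ = 0.3429 W m⁻²/K.
So ΔT₀ = -0.5484/0.3429 = -1.60 K.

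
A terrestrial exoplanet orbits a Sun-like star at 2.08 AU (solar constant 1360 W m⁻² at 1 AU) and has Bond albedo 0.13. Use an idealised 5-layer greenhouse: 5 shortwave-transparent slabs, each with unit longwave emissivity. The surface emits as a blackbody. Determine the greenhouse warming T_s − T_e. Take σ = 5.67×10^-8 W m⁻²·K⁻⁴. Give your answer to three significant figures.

By the inverse-square law, S = 1360/2.08² = 314.3 W m⁻².
Top-of-atmosphere balance: σT_e⁴ = S(1−α)/4 = 68.37 W m⁻² → T_e = 186.3 K.
T_s = (N+1)^(1/4)·T_e = 291.6 K.
So the greenhouse effect raises the surface by 291.6 − 186.3 = 105.3 K.

105 K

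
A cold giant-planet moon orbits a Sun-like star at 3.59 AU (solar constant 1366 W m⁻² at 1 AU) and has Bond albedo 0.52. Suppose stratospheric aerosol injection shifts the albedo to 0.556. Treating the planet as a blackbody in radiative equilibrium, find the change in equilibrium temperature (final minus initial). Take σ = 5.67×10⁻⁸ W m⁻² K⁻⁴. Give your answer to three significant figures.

Flux at the orbit: S = 1366/(3.59)² = 106.0 W m⁻².
With α = 0.52, T₁ = 122.4 K.
With α = 0.556, T₂ = 120.0 K.
Change: 120.0 − 122.4 = -2.362 K.

-2.36 K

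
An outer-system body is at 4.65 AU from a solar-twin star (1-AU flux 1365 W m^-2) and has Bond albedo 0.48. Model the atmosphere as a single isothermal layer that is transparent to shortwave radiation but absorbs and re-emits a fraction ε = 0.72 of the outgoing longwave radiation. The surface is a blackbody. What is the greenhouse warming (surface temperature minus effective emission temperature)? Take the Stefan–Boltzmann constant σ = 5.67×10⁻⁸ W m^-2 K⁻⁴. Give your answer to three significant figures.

12.9 K

Flux at the orbit: S = 1365/(4.65)² = 63.13 W m^-2.
The planet radiates to space at T_e = [S(1−α)/(4σ)]^(1/4) = 109.7 K.
The surface balance (absorbed SW + ε·downward IR = σT_s⁴) with T_a⁴ = T_s⁴/2 reduces to T_s = T_e·[2/(2−ε)]^¼ = 122.6 K.
The atmosphere warms the surface by 12.95 K.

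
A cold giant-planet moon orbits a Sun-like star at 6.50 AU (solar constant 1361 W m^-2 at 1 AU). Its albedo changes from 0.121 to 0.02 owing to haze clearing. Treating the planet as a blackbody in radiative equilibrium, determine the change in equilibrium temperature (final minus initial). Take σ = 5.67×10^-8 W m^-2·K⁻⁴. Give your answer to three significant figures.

2.91 K

Flux at the orbit: S = 1361/(6.50)² = 32.21 W m^-2.
Initial: T₁ = [S(1−0.121)/(4σ)]^(1/4) = 105.7 K.
With α = 0.02, T₂ = 108.6 K.
Change: 108.6 − 105.7 = 2.914 K.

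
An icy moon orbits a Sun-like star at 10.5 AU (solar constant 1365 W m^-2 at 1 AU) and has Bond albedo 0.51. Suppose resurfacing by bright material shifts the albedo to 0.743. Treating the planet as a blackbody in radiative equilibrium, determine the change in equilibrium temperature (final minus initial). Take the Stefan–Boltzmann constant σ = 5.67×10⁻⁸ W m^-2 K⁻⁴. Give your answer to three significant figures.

-10.7 kelvin

Irradiance scales as 1/d², so S = 1365 W m^-2 × (1/10.5)² = 12.38 W m^-2.
Before: T₁ = [12.38·0.49/(4σ)]^(1/4) = 71.92 K.
After:  T₂ = [12.38·0.257/(4σ)]^(1/4) = 61.20 K.
ΔT = T₂ − T₁ = -10.71 K.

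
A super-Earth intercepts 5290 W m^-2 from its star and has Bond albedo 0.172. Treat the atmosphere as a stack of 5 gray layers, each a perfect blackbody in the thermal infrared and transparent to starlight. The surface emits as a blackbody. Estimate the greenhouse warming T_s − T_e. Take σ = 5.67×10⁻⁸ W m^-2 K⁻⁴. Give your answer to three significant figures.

211 K

Top-of-atmosphere balance: σT_e⁴ = S(1−α)/4 = 1095 W m^-2 → T_e = 372.8 K.
Surface: T_s = (6)^¼·T_e = 583.4 K.
So the greenhouse effect raises the surface by 583.4 − 372.8 = 210.7 K.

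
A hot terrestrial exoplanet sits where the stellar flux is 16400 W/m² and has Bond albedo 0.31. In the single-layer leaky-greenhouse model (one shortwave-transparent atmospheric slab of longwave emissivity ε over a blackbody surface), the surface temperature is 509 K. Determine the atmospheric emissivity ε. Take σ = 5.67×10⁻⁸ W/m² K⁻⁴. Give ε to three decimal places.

Effective temperature: T_e = [S(1−α)/(4σ)]^(1/4) = 472.6 K.
Inverting T_s⁴ = 2T_e⁴/(2−ε): (T_e/T_s)⁴ = 0.7433, so ε = 2(1 − 0.7433) = 0.5133.

0.513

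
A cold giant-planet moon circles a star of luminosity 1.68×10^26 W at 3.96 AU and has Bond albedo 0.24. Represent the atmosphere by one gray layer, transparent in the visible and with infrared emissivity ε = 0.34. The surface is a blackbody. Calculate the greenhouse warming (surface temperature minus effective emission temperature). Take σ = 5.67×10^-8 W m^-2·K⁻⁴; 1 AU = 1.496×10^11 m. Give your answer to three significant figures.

d = 3.96 × 1.496×10^11 m = 5.924×10^11 m.
Flux at the orbit: S = L/(4πd²) = 1.68×10^26/(4π·(5.92×10^11)²) = 38.09 W m^-2.
Effective emission temperature (TOA balance): σT_e⁴ = S(1−α)/4 = 7.238 W m^-2 → T_e = 106.3 K.
The surface balance (absorbed SW + ε·downward IR = σT_s⁴) with T_a⁴ = T_s⁴/2 reduces to T_s = T_e·[2/(2−ε)]^¼ = 111.4 K.
The atmosphere warms the surface by 5.069 K.

5.07 K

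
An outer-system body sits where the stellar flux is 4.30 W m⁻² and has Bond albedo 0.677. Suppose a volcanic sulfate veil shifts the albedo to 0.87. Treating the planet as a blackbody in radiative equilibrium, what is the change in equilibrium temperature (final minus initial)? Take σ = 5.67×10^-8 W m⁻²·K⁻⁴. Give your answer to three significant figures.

Before: T₁ = [4.300·0.323/(4σ)]^(1/4) = 49.75 K.
With α = 0.87, T₂ = 39.62 K.
Change: 39.62 − 49.75 = -10.12 K.

-10.1 K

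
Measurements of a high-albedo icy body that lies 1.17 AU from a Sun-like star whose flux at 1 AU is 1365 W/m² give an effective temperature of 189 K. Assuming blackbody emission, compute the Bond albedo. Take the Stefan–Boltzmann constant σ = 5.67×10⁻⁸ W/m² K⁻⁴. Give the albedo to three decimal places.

Irradiance scales as 1/d², so S = 1365 W/m² × (1/1.17)² = 997.2 W/m².
Rearranging the radiative balance, α = 1 − 4σT⁴/S.
4σT⁴ = 4·5.67×10⁻⁸·(189)⁴ = 289.4 W/m².
1−α = 289.4/997.2 = 0.2902, so α = 0.7098.

0.710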